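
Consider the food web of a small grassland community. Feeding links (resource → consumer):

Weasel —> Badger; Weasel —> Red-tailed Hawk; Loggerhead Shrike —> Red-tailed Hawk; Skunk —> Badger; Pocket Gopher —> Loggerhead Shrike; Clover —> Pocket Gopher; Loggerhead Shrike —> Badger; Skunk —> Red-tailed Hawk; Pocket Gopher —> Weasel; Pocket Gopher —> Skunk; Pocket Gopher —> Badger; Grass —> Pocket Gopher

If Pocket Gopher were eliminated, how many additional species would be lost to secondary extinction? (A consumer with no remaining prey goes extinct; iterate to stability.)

Remove Pocket Gopher.
Round 1: Skunk (all prey gone), Weasel (all prey gone), Loggerhead Shrike (all prey gone) → extinct.
Round 2: Red-tailed Hawk (all prey gone), Badger (all prey gone) → extinct.
No further losses. Total secondary extinctions: 5.

5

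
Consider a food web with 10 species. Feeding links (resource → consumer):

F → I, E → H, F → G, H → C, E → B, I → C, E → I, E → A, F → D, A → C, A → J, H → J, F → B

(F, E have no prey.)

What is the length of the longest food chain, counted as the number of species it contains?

One longest chain: F → I → C.
It has 3 species and 2 links.

3 species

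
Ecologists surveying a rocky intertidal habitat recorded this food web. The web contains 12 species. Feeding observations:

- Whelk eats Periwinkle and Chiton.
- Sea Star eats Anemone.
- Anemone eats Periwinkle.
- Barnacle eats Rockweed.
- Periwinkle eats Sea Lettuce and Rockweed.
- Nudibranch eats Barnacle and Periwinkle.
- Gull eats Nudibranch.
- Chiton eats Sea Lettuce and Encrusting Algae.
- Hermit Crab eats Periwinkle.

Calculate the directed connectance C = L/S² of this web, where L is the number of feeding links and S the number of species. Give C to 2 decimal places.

The web has S = 12 species and L = 13 feeding links.
C = L / S² = 13 / 144 = 0.0903 ≈ 0.09.

C = 0.09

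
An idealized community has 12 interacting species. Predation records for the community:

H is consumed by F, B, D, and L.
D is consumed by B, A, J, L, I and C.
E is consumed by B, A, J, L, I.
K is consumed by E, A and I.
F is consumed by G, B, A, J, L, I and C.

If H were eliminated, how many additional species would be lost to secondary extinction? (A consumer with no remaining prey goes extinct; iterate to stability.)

Remove H.
Round 1: D (all prey gone), F (all prey gone) → extinct.
Round 2: G (all prey gone), C (all prey gone) → extinct.
No further losses. Total secondary extinctions: 4.

4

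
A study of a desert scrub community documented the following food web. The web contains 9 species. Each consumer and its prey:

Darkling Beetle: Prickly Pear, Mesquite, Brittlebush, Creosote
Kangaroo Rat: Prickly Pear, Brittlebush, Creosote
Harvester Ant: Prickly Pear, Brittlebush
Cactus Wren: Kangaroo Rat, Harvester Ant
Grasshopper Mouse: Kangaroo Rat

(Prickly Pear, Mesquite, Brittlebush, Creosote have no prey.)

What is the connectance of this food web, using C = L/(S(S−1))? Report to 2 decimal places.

The web has S = 9 species and L = 12 feeding links.
C = L / (S(S−1)) = 12 / 72 = 0.1667 ≈ 0.17.

C = 0.17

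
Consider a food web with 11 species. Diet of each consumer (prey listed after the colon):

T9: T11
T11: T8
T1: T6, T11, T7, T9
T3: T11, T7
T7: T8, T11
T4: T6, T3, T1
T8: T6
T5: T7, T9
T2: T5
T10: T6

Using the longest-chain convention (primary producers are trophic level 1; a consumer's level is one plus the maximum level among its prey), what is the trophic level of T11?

Trophic level 3

T6 is a producer → level 1.
T8 eats T6 → level 2.
T11 eats T8 → level 3.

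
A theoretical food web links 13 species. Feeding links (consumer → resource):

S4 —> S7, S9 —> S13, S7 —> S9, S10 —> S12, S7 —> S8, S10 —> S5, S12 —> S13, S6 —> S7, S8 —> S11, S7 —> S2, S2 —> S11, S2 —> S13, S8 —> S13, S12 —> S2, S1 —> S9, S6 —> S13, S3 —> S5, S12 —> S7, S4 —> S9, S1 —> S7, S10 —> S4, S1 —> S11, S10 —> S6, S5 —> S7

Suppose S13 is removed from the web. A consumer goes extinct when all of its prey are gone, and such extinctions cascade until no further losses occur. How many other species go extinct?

Remove S13.
Round 1: S9 (all prey gone) → extinct.
No further losses. Total secondary extinctions: 1.

1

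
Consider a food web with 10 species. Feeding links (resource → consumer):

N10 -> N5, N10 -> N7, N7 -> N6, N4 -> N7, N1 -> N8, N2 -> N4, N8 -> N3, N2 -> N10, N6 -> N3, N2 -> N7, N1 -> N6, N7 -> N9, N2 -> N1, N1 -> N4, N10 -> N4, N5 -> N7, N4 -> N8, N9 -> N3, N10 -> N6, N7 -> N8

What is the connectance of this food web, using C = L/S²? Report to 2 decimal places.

C = 0.20

The web has S = 10 species and L = 20 feeding links.
C = L / S² = 20 / 100 = 0.2000 ≈ 0.20.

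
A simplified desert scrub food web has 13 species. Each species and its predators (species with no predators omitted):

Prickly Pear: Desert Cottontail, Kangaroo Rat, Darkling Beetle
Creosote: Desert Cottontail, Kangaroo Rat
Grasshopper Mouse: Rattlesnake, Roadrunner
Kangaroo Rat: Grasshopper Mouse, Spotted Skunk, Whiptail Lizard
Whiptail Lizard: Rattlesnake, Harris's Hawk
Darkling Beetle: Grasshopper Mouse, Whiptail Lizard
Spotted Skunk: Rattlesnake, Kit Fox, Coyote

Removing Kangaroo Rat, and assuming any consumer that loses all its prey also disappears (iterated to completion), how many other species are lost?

Remove Kangaroo Rat.
Round 1: Spotted Skunk (all prey gone) → extinct.
Round 2: Kit Fox (all prey gone), Coyote (all prey gone) → extinct.
No further losses. Total secondary extinctions: 3.

3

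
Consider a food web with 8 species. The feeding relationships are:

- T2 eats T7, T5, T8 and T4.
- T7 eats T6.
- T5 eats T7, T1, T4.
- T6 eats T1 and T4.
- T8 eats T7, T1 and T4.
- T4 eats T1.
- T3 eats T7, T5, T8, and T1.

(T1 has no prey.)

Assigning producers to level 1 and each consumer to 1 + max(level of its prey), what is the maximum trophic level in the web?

6

Producers (level 1): T1.
T1 → T4 → T6 → T7 → T8 → T3 gives T3 level 6.
No species has a prey at level 6, so no species reaches level 7.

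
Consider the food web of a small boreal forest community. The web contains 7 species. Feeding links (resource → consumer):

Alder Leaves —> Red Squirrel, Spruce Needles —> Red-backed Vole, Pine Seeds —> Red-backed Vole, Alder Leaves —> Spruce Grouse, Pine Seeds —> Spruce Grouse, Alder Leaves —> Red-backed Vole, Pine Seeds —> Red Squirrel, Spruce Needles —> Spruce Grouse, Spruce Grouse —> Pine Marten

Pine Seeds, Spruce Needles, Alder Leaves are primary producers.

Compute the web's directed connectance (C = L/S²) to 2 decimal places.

The web has S = 7 species and L = 9 feeding links.
C = L / S² = 9 / 49 = 0.1837 ≈ 0.18.

C = 0.18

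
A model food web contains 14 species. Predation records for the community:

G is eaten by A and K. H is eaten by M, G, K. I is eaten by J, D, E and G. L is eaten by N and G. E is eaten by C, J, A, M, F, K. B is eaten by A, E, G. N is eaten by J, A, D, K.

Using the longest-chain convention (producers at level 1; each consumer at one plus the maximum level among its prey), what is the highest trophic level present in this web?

3

Producers (level 1): B, I, L, H.
B → E → F gives F level 3.
No species has a prey at level 3, so no species reaches level 4.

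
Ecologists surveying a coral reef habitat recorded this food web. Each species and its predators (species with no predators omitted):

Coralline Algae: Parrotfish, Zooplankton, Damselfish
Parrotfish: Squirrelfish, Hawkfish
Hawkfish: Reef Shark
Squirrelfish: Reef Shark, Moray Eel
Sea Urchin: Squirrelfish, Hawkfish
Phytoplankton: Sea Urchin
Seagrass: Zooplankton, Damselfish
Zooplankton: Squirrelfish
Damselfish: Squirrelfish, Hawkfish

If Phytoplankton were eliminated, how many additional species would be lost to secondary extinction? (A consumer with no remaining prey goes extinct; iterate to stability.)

1

Remove Phytoplankton.
Round 1: Sea Urchin (all prey gone) → extinct.
No further losses. Total secondary extinctions: 1.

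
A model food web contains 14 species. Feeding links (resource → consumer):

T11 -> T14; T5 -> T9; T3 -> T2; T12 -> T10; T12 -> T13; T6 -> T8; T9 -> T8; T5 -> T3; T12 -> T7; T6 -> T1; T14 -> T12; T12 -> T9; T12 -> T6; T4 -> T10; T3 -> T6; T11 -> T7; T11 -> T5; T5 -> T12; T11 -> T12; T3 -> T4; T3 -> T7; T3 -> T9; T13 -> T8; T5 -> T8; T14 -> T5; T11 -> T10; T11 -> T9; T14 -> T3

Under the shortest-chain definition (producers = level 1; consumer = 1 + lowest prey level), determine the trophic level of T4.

T11 is a producer → level 1.
T14 eats T11 → level 2.
T3 eats T14 → level 3.
T4 eats T3 → level 4.
No prey of T4 is below level 3, so 4 is the minimum.

Trophic level 4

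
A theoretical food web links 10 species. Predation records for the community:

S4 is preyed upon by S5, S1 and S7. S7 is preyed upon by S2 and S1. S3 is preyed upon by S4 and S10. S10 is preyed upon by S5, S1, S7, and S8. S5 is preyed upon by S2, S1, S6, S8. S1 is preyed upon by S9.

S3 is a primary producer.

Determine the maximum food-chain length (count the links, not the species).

One longest chain: S3 → S10 → S7 → S1 → S9.
It has 5 species and 4 links.

4 links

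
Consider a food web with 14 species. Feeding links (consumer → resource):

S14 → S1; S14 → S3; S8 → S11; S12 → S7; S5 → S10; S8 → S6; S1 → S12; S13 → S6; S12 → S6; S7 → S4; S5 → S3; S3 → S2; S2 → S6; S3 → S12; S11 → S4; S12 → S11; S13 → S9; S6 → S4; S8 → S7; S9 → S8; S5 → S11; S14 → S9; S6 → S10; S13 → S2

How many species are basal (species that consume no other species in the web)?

Basal species (no prey listed): S10, S4.
Count: 2.

2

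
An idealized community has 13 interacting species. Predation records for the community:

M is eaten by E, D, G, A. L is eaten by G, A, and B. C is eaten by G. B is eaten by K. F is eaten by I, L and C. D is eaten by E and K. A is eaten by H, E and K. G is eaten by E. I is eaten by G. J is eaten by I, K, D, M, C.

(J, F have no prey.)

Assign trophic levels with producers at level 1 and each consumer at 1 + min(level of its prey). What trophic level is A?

Trophic level 3

F is a producer → level 1.
L eats F → level 2.
A eats L → level 3.
No prey of A is below level 2, so 3 is the minimum.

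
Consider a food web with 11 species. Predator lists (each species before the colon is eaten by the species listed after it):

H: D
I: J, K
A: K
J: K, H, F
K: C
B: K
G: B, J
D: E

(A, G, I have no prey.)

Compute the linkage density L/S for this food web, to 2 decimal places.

There are L = 12 links among S = 11 species.
L/S = 12/11 = 1.0909 ≈ 1.09.

L/S = 1.09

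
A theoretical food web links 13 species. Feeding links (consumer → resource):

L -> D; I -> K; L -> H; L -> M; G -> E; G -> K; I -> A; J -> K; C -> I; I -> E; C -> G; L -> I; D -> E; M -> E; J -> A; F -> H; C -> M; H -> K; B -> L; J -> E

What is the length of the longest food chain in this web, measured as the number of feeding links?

One longest chain: K → H → L → B.
It has 4 species and 3 links.

3 links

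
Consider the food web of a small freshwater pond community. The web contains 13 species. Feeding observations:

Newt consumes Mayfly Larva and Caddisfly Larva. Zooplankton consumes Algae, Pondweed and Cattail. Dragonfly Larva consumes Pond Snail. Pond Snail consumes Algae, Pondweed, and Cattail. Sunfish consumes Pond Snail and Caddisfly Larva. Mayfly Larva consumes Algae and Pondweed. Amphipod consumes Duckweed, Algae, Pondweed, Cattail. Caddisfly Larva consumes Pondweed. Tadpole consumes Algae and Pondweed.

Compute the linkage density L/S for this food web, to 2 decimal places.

L/S = 1.54

There are L = 20 links among S = 13 species.
L/S = 20/13 = 1.5385 ≈ 1.54.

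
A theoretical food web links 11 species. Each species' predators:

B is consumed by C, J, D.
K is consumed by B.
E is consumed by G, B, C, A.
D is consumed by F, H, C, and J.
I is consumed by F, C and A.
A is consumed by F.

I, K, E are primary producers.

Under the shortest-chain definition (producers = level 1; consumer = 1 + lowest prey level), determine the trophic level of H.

K is a producer → level 1.
B eats K → level 2.
D eats B → level 3.
H eats D → level 4.
No prey of H is below level 3, so 4 is the minimum.

Trophic level 4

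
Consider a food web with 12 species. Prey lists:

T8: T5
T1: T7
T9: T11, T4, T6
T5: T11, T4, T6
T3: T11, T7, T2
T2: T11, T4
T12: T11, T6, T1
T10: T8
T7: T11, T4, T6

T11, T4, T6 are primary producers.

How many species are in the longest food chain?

One longest chain: T11 → T5 → T8 → T10.
It has 4 species and 3 links.

4 species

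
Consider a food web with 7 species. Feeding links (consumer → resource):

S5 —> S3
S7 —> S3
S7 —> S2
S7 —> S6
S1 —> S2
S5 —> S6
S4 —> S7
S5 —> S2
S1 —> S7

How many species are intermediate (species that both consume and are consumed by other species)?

Intermediate species (has both prey and predators): S7.
Count: 1.

1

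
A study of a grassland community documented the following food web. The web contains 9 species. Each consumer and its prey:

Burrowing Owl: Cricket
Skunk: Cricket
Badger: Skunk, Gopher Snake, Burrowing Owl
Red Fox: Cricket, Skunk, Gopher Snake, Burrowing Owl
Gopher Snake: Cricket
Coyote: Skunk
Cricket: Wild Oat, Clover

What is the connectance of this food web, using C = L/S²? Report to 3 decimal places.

The web has S = 9 species and L = 13 feeding links.
C = L / S² = 13 / 81 = 0.1605 ≈ 0.160.

C = 0.160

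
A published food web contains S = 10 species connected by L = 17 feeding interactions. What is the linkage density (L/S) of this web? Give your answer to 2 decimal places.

L/S = 1.70

There are L = 17 links among S = 10 species.
L/S = 17/10 = 1.7000 ≈ 1.70.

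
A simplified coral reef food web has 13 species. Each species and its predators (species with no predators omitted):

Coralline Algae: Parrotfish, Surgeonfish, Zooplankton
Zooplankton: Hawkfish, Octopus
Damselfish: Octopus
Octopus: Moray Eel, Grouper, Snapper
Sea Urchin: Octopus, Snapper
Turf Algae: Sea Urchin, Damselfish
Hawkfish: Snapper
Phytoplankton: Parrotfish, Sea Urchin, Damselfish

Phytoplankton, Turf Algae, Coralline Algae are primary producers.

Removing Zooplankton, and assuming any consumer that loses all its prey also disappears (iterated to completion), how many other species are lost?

Remove Zooplankton.
Round 1: Hawkfish (all prey gone) → extinct.
No further losses. Total secondary extinctions: 1.

1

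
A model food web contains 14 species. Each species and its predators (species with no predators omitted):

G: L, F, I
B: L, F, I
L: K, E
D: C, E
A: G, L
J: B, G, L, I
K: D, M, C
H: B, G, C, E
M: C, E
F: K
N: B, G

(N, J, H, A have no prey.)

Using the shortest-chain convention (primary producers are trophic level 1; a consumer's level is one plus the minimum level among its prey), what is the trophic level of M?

J is a producer → level 1.
L eats J → level 2.
K eats L → level 3.
M eats K → level 4.
No prey of M is below level 3, so 4 is the minimum.

Trophic level 4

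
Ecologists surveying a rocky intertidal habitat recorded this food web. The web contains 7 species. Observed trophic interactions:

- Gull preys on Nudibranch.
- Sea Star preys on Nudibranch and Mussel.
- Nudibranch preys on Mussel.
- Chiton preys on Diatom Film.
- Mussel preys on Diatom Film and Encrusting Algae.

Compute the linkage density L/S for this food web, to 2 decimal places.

There are L = 7 links among S = 7 species.
L/S = 7/7 = 1.0000 ≈ 1.00.

L/S = 1.00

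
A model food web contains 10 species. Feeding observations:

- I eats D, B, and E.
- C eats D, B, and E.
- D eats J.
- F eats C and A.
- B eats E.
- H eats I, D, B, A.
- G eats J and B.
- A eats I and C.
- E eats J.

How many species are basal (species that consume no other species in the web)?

Basal species (no prey listed): J.
Count: 1.

1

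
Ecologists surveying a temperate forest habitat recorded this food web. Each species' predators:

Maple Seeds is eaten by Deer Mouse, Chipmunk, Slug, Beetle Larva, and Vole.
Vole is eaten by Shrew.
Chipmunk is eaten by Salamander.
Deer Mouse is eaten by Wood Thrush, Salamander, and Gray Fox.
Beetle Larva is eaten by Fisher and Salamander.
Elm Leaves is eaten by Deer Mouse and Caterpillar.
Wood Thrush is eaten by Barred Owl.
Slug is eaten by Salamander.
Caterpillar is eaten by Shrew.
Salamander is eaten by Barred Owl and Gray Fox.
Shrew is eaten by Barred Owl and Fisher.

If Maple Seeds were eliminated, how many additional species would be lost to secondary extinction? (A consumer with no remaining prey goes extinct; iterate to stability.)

4

Remove Maple Seeds.
Round 1: Beetle Larva (all prey gone), Slug (all prey gone), Chipmunk (all prey gone), Vole (all prey gone) → extinct.
No further losses. Total secondary extinctions: 4.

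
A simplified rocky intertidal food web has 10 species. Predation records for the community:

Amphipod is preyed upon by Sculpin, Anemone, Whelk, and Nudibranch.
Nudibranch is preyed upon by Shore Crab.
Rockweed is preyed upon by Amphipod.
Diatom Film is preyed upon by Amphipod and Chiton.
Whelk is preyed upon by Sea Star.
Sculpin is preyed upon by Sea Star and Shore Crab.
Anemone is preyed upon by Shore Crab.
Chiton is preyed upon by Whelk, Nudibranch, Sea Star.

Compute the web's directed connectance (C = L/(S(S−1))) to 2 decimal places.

The web has S = 10 species and L = 15 feeding links.
C = L / (S(S−1)) = 15 / 90 = 0.1667 ≈ 0.17.

C = 0.17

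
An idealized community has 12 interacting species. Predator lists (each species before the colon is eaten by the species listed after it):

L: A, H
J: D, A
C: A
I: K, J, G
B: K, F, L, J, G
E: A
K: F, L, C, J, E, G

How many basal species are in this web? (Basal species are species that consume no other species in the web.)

Basal species (no prey listed): B, I.
Count: 2.

2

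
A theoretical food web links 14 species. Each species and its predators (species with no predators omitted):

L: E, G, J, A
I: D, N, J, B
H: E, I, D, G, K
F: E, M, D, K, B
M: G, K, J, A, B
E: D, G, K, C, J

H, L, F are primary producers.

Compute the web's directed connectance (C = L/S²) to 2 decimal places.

The web has S = 14 species and L = 28 feeding links.
C = L / S² = 28 / 196 = 0.1429 ≈ 0.14.

C = 0.14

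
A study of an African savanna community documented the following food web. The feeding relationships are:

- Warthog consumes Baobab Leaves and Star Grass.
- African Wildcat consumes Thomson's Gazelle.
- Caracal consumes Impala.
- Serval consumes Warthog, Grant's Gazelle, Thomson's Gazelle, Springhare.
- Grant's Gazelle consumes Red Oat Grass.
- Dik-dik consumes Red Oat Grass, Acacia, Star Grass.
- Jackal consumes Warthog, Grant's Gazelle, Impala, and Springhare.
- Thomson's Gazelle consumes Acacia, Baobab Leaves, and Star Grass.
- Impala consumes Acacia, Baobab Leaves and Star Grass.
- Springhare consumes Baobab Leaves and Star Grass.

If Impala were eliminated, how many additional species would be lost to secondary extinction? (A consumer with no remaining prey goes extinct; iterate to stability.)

1

Remove Impala.
Round 1: Caracal (all prey gone) → extinct.
No further losses. Total secondary extinctions: 1.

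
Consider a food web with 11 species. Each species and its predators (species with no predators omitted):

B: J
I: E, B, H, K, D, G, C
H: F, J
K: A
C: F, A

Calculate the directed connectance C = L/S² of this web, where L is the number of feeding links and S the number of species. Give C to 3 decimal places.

The web has S = 11 species and L = 13 feeding links.
C = L / S² = 13 / 121 = 0.1074 ≈ 0.107.

C = 0.107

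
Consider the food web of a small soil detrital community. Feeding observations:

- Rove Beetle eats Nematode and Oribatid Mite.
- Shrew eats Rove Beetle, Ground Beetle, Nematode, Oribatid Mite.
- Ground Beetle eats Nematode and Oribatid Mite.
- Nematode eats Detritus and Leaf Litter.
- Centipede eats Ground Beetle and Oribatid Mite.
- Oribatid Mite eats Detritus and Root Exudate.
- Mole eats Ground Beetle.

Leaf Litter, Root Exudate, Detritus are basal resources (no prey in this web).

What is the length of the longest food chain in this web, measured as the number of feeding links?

3 links

One longest chain: Leaf Litter → Nematode → Ground Beetle → Mole.
It has 4 species and 3 links.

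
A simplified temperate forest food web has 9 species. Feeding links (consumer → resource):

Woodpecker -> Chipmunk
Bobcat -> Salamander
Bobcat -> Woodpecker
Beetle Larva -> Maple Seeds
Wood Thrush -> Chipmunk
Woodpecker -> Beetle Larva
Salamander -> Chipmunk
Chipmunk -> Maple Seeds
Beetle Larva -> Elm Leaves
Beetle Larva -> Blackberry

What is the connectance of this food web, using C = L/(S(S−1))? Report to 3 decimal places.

The web has S = 9 species and L = 10 feeding links.
C = L / (S(S−1)) = 10 / 72 = 0.1389 ≈ 0.139.

C = 0.139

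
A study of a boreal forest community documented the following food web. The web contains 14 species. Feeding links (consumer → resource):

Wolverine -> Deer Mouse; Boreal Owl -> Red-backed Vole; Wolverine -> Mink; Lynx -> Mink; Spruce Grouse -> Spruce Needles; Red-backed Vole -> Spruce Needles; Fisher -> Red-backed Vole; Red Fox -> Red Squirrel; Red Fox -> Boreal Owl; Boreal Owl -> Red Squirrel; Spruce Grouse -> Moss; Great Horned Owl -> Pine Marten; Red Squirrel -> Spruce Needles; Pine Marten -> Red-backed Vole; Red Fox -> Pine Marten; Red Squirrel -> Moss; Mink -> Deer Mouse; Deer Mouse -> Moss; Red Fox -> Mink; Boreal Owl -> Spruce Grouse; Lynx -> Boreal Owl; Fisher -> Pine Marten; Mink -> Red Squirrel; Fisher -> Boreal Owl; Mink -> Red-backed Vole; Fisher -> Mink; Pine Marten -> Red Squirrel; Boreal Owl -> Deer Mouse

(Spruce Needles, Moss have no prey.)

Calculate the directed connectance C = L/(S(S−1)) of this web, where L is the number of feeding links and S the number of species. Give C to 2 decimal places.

The web has S = 14 species and L = 28 feeding links.
C = L / (S(S−1)) = 28 / 182 = 0.1538 ≈ 0.15.

C = 0.15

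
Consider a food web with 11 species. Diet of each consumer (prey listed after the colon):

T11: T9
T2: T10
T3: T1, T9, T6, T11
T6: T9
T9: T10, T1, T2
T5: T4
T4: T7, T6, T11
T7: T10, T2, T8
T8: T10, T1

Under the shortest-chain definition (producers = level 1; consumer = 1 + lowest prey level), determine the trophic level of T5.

T10 is a producer → level 1.
T7 eats T10 → level 2.
T4 eats T7 → level 3.
T5 eats T4 → level 4.
No prey of T5 is below level 3, so 4 is the minimum.

Trophic level 4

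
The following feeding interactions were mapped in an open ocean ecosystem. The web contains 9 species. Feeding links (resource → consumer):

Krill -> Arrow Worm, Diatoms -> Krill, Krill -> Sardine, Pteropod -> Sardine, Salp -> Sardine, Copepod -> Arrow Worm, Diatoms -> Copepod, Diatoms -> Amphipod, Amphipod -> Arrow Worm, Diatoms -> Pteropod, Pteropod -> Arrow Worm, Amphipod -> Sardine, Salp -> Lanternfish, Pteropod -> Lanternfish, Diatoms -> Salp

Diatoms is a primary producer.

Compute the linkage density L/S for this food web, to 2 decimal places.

There are L = 15 links among S = 9 species.
L/S = 15/9 = 1.6667 ≈ 1.67.

L/S = 1.67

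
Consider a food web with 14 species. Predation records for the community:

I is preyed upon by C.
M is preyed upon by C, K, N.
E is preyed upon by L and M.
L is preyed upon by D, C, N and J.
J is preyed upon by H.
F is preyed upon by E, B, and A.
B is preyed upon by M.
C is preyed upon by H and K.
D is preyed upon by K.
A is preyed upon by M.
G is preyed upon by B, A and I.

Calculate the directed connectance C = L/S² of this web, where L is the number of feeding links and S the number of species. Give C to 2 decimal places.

The web has S = 14 species and L = 22 feeding links.
C = L / S² = 22 / 196 = 0.1122 ≈ 0.11.

C = 0.11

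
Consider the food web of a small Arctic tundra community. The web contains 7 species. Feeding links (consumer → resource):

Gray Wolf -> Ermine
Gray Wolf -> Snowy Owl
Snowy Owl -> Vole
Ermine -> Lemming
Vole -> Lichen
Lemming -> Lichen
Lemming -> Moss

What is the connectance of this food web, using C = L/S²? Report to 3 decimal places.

The web has S = 7 species and L = 7 feeding links.
C = L / S² = 7 / 49 = 0.1429 ≈ 0.143.

C = 0.143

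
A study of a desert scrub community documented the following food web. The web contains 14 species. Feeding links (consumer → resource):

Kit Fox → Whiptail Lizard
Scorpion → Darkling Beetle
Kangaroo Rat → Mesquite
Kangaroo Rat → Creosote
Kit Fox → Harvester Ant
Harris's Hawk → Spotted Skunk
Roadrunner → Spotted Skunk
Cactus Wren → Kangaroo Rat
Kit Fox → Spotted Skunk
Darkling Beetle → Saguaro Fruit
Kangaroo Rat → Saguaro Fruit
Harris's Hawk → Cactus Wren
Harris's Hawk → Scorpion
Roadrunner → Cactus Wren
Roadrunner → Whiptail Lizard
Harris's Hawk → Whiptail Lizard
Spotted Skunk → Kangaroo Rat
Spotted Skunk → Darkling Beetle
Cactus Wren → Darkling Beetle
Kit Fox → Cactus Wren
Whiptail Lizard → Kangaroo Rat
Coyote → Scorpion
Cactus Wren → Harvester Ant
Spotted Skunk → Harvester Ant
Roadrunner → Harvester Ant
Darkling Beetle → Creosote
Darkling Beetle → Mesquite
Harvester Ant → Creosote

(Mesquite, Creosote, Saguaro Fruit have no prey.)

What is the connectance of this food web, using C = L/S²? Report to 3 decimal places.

C = 0.143

The web has S = 14 species and L = 28 feeding links.
C = L / S² = 28 / 196 = 0.1429 ≈ 0.143.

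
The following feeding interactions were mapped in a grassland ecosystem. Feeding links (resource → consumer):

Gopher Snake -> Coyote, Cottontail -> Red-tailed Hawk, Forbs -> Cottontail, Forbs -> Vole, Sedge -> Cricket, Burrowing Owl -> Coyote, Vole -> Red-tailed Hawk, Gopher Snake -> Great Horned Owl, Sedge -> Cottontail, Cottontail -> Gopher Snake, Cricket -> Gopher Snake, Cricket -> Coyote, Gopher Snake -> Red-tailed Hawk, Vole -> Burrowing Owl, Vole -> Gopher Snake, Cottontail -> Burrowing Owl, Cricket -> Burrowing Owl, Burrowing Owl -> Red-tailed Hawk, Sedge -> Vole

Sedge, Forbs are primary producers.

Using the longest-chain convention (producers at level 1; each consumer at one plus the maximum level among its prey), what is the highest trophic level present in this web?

Producers (level 1): Sedge, Forbs.
Sedge → Cricket → Gopher Snake → Great Horned Owl gives Great Horned Owl level 4.
No species has a prey at level 4, so no species reaches level 5.

4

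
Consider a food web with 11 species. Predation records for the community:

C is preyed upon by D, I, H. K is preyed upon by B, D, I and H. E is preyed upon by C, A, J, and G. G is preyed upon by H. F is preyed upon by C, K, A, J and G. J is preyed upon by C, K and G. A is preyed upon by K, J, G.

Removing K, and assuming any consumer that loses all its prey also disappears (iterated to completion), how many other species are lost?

Remove K.
Round 1: B (all prey gone) → extinct.
No further losses. Total secondary extinctions: 1.

1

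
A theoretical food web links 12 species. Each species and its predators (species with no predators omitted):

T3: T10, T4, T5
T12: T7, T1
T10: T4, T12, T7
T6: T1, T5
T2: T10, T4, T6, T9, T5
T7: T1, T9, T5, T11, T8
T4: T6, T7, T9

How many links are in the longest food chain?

One longest chain: T2 → T10 → T4 → T6 → T1.
It has 5 species and 4 links.

4 links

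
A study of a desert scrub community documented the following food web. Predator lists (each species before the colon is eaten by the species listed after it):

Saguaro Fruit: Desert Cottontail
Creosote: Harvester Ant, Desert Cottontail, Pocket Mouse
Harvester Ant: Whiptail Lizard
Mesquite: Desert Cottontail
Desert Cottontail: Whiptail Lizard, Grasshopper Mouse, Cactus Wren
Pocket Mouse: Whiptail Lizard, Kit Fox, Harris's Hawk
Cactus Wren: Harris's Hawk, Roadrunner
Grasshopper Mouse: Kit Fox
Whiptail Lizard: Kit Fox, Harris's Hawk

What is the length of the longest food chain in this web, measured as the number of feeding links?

3 links

One longest chain: Creosote → Harvester Ant → Whiptail Lizard → Kit Fox.
It has 4 species and 3 links.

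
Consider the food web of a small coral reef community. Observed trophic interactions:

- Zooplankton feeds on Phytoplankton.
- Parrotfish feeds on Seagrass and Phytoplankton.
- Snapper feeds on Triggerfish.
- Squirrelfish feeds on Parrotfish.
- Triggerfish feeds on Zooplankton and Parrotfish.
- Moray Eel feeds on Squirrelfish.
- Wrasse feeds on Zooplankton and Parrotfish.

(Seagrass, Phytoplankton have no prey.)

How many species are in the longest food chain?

One longest chain: Seagrass → Parrotfish → Squirrelfish → Moray Eel.
It has 4 species and 3 links.

4 species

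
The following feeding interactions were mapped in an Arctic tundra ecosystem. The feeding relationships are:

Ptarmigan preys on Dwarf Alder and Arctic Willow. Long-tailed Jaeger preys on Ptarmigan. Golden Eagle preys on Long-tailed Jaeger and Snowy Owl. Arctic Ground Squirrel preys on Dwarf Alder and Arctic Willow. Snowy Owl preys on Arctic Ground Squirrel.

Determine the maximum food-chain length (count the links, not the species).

3 links

One longest chain: Arctic Willow → Ptarmigan → Long-tailed Jaeger → Golden Eagle.
It has 4 species and 3 links.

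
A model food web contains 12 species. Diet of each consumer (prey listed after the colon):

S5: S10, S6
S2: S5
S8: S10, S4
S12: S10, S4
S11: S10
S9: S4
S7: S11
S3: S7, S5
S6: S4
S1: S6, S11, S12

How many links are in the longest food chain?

One longest chain: S4 → S6 → S5 → S3.
It has 4 species and 3 links.

3 links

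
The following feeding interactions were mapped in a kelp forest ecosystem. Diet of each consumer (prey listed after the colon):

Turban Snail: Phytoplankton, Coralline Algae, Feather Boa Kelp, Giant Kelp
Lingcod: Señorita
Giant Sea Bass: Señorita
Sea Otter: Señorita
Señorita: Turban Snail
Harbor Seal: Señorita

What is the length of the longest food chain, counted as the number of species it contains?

One longest chain: Phytoplankton → Turban Snail → Señorita → Giant Sea Bass.
It has 4 species and 3 links.

4 species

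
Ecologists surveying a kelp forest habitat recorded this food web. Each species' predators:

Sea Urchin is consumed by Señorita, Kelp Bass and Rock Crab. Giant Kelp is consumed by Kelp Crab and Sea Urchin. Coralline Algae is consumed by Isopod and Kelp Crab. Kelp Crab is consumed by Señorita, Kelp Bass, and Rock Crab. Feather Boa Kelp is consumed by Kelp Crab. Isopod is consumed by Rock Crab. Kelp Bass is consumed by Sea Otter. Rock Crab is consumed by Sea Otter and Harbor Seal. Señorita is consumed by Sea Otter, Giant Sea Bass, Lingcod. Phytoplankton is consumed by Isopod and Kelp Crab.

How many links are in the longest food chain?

One longest chain: Giant Kelp → Sea Urchin → Señorita → Lingcod.
It has 4 species and 3 links.

3 links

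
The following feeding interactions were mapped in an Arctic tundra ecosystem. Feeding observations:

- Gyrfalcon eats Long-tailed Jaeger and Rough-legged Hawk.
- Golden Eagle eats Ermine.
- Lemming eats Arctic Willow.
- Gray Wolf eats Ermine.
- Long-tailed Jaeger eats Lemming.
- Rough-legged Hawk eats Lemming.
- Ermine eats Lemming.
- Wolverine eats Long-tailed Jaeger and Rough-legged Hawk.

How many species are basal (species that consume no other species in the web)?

1

Basal species (no prey listed): Arctic Willow.
Count: 1.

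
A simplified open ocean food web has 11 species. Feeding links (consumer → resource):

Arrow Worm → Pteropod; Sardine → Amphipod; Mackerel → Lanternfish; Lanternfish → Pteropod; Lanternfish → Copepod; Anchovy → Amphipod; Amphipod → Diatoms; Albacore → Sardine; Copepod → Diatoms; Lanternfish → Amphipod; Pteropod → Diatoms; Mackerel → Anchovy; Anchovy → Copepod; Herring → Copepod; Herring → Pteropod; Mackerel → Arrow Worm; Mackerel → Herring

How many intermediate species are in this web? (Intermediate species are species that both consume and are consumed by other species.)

Intermediate species (has both prey and predators): Copepod, Amphipod, Pteropod, Sardine, Anchovy, Arrow Worm, Herring, Lanternfish.
Count: 8.

8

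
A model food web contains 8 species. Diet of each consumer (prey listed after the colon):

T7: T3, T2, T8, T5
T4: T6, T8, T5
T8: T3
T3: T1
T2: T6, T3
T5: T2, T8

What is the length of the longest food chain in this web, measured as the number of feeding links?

One longest chain: T1 → T3 → T2 → T5 → T7.
It has 5 species and 4 links.

4 links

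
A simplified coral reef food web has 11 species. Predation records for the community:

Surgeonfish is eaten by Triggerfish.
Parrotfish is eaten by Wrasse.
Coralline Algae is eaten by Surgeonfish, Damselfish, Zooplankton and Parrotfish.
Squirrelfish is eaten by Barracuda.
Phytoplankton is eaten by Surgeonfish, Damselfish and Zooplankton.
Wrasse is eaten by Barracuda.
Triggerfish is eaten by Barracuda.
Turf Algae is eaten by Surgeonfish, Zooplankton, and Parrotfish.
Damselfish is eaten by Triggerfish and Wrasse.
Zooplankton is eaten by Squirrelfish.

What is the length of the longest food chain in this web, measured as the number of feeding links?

3 links

One longest chain: Phytoplankton → Zooplankton → Squirrelfish → Barracuda.
It has 4 species and 3 links.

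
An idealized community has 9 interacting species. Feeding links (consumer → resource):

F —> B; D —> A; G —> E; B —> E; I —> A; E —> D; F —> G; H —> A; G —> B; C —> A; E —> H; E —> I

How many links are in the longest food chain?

5 links

One longest chain: A → I → E → B → G → F.
It has 6 species and 5 links.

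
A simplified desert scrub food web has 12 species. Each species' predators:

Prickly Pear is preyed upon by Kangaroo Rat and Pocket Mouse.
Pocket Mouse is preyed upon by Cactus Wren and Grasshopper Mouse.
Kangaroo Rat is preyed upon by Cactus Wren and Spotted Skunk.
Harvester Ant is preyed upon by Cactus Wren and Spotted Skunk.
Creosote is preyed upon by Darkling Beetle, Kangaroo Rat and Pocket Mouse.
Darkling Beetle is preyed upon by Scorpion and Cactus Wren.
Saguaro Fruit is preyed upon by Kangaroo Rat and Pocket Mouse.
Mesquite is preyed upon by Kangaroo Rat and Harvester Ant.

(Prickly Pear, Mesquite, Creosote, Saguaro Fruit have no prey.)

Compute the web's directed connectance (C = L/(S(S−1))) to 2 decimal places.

C = 0.13

The web has S = 12 species and L = 17 feeding links.
C = L / (S(S−1)) = 17 / 132 = 0.1288 ≈ 0.13.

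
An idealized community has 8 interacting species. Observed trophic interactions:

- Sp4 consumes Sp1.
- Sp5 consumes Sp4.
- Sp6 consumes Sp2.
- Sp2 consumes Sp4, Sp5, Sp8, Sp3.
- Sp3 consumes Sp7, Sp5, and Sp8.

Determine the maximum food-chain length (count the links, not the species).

5 links

One longest chain: Sp1 → Sp4 → Sp5 → Sp3 → Sp2 → Sp6.
It has 6 species and 5 links.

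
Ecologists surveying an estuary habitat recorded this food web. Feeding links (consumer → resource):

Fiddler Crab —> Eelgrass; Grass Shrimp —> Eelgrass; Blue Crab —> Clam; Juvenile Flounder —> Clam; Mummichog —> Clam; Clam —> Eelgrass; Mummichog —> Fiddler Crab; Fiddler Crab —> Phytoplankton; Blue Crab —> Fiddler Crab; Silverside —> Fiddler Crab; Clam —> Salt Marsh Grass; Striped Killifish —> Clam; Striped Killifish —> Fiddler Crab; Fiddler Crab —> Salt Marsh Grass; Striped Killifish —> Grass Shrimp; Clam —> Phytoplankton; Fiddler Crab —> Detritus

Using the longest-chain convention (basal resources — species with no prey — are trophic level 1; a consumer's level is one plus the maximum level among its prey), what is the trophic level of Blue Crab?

Phytoplankton has no prey (basal) → level 1.
Fiddler Crab eats Phytoplankton (level 1); other prey at levels: Detritus 1, Salt Marsh Grass 1, Eelgrass 1 → level 2.
Blue Crab eats Fiddler Crab (level 2); other prey at levels: Clam 2 → level 3.

Trophic level 3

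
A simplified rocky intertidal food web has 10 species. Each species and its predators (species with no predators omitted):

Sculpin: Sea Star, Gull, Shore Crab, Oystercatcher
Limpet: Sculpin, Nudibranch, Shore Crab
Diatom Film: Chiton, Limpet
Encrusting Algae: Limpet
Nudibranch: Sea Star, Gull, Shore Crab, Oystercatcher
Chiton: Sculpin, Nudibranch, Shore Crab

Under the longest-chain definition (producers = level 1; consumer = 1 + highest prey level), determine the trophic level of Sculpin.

Trophic level 3

Diatom Film is a producer → level 1.
Chiton eats Diatom Film → level 2.
Sculpin eats Chiton (level 2); other prey at levels: Limpet 2 → level 3.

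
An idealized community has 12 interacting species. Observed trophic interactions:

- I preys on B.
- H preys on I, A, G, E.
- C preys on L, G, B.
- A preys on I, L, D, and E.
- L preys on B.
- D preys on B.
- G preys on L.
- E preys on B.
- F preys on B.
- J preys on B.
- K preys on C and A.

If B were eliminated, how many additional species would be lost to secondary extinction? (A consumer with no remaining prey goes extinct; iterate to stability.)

11

Remove B.
Round 1: J (all prey gone), E (all prey gone), I (all prey gone), D (all prey gone), L (all prey gone), F (all prey gone) → extinct.
Round 2: G (all prey gone), A (all prey gone) → extinct.
Round 3: C (all prey gone), H (all prey gone) → extinct.
Round 4: K (all prey gone) → extinct.
No further losses. Total secondary extinctions: 11.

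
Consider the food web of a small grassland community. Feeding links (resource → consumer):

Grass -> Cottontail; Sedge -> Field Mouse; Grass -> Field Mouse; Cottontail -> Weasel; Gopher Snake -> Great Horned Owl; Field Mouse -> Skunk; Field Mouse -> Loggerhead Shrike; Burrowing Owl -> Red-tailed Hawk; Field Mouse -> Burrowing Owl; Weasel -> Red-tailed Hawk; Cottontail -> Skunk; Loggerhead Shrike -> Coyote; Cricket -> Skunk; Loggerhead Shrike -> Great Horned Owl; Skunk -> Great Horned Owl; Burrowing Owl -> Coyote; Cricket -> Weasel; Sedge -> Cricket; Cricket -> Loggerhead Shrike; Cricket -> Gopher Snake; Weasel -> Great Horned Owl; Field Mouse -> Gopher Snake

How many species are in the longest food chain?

One longest chain: Grass → Cottontail → Weasel → Red-tailed Hawk.
It has 4 species and 3 links.

4 species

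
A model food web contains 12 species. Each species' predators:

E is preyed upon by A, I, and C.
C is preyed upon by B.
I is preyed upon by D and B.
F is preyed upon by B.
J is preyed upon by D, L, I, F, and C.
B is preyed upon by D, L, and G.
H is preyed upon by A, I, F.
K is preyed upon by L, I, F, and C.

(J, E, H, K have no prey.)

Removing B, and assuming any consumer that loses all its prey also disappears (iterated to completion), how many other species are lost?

1

Remove B.
Round 1: G (all prey gone) → extinct.
No further losses. Total secondary extinctions: 1.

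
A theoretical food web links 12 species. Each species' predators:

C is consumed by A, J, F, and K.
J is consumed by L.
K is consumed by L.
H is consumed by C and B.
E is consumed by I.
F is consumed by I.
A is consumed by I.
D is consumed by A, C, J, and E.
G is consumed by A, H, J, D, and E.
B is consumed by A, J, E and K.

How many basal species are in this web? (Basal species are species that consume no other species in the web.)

Basal species (no prey listed): G.
Count: 1.

1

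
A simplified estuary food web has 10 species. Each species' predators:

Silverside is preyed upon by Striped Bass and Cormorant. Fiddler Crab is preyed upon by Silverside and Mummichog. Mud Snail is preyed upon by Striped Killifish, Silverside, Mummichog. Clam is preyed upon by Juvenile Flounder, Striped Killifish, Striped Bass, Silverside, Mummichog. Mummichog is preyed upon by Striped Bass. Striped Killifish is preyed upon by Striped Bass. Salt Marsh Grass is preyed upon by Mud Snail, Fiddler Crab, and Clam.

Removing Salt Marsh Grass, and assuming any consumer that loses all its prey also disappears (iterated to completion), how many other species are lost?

Remove Salt Marsh Grass.
Round 1: Mud Snail (all prey gone), Clam (all prey gone), Fiddler Crab (all prey gone) → extinct.
Round 2: Mummichog (all prey gone), Striped Killifish (all prey gone), Juvenile Flounder (all prey gone), Silverside (all prey gone) → extinct.
Round 3: Cormorant (all prey gone), Striped Bass (all prey gone) → extinct.
No further losses. Total secondary extinctions: 9.

9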